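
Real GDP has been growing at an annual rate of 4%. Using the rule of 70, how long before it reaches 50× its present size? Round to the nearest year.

99 years

Doubling time ≈ 70/4 = 17.50 years.
50× is log₂ 50 ≈ 5.64 doublings, so ≈ 5.64 × 17.50 = 99 years.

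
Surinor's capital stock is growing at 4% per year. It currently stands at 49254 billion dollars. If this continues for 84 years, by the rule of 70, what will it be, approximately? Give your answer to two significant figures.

It doubles every 70/4 ≈ 17.50 years, so 84 years is 4.80 doublings.
2^4.80 ≈ 27.86; 49254 × 27.86 ≈ 1400000 billion dollars.

≈ 1400000 billion dollars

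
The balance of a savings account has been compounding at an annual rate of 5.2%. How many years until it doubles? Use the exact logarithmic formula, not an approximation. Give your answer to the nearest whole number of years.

t = ln(2) / ln(1 + 0.052) = 0.6931 / 0.050693 ≈ 13.67.
≈ 14 years.

14 years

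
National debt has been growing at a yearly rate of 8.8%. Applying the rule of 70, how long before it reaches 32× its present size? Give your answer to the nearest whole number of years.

Doubling time ≈ 70/8.8 = 7.95 years.
32× is 5 doublings, so 5 × 7.95 ≈ 40 years.

≈ 40 years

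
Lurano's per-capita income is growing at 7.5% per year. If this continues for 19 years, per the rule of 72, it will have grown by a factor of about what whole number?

≈ 4 times

72/7.5 ≈ 9.60 years per doubling.
19 years fits 2 doublings: 2^2 = 4.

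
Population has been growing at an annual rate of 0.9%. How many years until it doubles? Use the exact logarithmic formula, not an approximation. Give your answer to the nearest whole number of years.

77 years

t = ln(2) / ln(1 + 0.009) = 0.6931 / 0.008960 ≈ 77.35.
≈ 77 years.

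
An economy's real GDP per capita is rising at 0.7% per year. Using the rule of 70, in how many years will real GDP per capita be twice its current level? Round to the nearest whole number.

about 100 years

At 0.7%, doubling takes about 70/0.7 = 100.00 years.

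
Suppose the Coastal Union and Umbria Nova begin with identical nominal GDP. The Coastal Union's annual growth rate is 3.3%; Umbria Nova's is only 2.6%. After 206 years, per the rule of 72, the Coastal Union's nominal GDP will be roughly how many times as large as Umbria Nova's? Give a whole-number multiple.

4 times

the Coastal Union pulls ahead at 0.7 pp per year, so the ratio doubles every 72/0.7 ≈ 102.86 years.
In 206 years that's 2.00 doublings: 2^2.00 ≈ 4.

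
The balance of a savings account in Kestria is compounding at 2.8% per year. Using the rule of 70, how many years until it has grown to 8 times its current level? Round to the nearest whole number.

roughly 75 years

One doubling takes 70/2.8 = 25.00 years.
8× is 3 doublings, so 3 × 25.00 ≈ 75 years.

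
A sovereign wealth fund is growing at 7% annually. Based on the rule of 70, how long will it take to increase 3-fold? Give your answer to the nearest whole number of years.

Doubling time ≈ 70/7 = 10.00 years.
Reaching 3× takes log₂(3) ≈ 1.58 doublings.
1.58 × 10.00 ≈ 16 years.

≈ 16 years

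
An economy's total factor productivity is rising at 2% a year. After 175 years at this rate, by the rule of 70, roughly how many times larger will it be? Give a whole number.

Doubling time ≈ 70/2 = 35.00 years.
175/35.00 ≈ 5 doublings, so about 2^5 = 32×.

approximately 32 times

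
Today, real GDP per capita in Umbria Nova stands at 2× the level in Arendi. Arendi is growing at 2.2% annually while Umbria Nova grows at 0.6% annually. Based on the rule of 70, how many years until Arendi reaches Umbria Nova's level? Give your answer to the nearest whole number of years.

about 44 years

The growth-rate gap is 2.2% − 0.6% = 1.6 percentage points.
So the ratio between them halves every 70/1.6 ≈ 43.75 years.
A 2× gap closes after 1 halving: 1 × 43.75 ≈ 44 years.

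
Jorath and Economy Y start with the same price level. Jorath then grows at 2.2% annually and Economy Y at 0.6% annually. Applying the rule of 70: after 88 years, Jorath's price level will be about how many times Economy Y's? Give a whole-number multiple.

about 4 times

Jorath pulls ahead at 1.6 pp per year, so the ratio doubles every 70/1.6 ≈ 43.75 years.
In 88 years that's 2.01 doublings: 2^2.01 ≈ 4.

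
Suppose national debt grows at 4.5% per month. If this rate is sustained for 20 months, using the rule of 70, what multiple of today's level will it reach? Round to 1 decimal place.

2.4 times

Doubling time ≈ 70/4.5 = 15.56 months.
20 months / 15.56 ≈ 1.29 doublings → factor 2^1.29 ≈ 2.4.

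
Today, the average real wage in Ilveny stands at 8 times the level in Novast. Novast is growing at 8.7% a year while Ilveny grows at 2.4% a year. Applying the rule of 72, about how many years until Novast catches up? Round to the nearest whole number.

≈ 34 years

Novast gains on Ilveny at 8.7% − 2.4% = 6.3 points a year.
At that relative rate the gap halves every 72/6.3 ≈ 11.43 years.
An 8 times gap closes after 3 halvings: 3 × 11.43 ≈ 34 years.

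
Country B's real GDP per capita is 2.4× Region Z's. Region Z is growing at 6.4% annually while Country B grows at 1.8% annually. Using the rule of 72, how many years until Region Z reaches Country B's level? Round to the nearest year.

Region Z gains on Country B at 6.4% − 1.8% = 4.6 points a year.
At that relative rate the gap halves every 72/4.6 ≈ 15.65 years.
A 2.4× gap takes log₂(2.4) ≈ 1.26 halvings to close: 1.26 × 15.65 ≈ 20 years.

20 years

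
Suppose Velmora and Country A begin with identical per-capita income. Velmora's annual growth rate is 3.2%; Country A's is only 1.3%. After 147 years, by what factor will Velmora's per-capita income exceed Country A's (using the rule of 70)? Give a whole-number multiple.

around 16 times

Only the 1.9-point difference matters.
70/1.9 ≈ 36.84 years per doubling of the ratio; 147 years gives 3.99 doublings, so ≈ 16×.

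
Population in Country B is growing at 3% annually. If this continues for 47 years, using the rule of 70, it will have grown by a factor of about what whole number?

about 4 times

70/3 ≈ 23.33 years per doubling.
47 years fits 2 doublings: 2^2 = 4.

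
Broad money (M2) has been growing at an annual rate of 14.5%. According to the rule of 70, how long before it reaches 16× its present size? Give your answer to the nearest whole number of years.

One doubling takes 70/14.5 = 4.83 years.
Getting to 16× needs 4 doublings: 4 × 4.83 ≈ 19 years.

around 19 years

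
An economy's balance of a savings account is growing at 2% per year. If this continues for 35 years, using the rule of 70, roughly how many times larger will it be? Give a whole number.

Doubling time ≈ 70/2 = 35.00 years.
35/35.00 ≈ 1 doubling, so about 2^1 = 2×.

about 2 times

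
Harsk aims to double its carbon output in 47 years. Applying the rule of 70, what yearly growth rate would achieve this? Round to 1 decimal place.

1.5%

70 / 47 ≈ 1.49, so about 1.5% per year.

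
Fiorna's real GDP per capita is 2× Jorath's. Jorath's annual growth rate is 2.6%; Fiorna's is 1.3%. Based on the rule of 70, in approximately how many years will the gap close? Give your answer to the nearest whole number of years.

≈ 54 years

Jorath gains on Fiorna at 2.6% − 1.3% = 1.3 points a year.
At that relative rate the gap halves every 70/1.3 ≈ 53.85 years.
A 2× gap closes after 1 halving: 1 × 53.85 ≈ 54 years.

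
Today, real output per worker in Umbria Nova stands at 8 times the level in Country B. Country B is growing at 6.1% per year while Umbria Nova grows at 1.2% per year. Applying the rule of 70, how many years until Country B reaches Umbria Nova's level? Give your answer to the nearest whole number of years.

about 43 years

What matters is the difference: 4.9 pp.
Rule of 70 on the gap: the ratio halves every 70/4.9 ≈ 14.29 years.
An 8 times gap closes after 3 halvings: 3 × 14.29 ≈ 43 years.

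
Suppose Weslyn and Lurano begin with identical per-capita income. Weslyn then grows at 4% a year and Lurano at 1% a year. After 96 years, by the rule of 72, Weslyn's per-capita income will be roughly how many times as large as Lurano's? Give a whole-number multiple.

16 times

Only the 3-point difference matters.
72/3 ≈ 24.00 years per doubling of the ratio; 96 years gives 4.00 doublings, so ≈ 16×.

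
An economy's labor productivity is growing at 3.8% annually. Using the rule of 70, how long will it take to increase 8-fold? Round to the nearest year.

One doubling takes 70/3.8 = 18.42 years.
Getting to 8× needs 3 doublings: 3 × 18.42 ≈ 55 years.

55 years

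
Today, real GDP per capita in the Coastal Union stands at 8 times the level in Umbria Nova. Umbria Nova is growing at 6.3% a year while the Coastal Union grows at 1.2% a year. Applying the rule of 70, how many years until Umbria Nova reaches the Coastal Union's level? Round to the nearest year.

around 41 years

What matters is the difference: 5.1 pp.
Rule of 70 on the gap: the ratio halves every 70/5.1 ≈ 13.73 years.
An 8 times gap closes after 3 halvings: 3 × 13.73 ≈ 41 years.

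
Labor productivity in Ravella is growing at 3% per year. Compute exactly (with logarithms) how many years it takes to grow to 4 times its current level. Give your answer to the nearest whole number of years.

47 years

t = ln(4) / ln(1 + 0.03) = 1.3863 / 0.029559 ≈ 46.90.
≈ 47 years.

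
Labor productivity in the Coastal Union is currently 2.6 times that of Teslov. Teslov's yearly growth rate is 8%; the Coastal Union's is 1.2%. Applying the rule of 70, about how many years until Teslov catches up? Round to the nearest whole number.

What matters is the difference: 6.8 pp.
Rule of 70 on the gap: the ratio halves every 70/6.8 ≈ 10.29 years.
A 2.6 times gap takes log₂(2.6) ≈ 1.38 halvings to close: 1.38 × 10.29 ≈ 14 years.

roughly 14 years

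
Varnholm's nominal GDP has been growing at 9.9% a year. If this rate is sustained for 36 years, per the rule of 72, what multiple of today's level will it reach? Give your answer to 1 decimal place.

≈ 30.9 times

Doubles every ≈ 7.27 years (72/9.9).
36 years is 4.95 doublings; 2^4.95 ≈ 30.9×.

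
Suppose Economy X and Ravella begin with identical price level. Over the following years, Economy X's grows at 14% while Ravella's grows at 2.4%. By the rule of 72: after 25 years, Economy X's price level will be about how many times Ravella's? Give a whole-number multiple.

Economy X pulls ahead at 11.6 pp per year, so the ratio doubles every 72/11.6 ≈ 6.21 years.
In 25 years that's 4.03 doublings: 2^4.03 ≈ 16.

roughly 16 times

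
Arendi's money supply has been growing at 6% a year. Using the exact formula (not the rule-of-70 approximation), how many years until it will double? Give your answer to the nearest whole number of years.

t = ln(2) / ln(1 + 0.06) = 0.6931 / 0.058269 ≈ 11.89.
≈ 12 years.

12 years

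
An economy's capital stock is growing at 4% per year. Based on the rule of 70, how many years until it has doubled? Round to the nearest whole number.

about 18 years

70/4 ≈ 17.50, so it doubles roughly every 18 years.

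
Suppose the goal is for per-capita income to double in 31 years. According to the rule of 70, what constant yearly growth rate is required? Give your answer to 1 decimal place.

70 / 31 ≈ 2.26, so about 2.3% per year.

roughly 2.3%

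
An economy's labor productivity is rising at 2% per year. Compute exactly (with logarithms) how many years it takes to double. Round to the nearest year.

35 years

t = ln(2) / ln(1 + 0.02) = 0.6931 / 0.019803 ≈ 35.00.
≈ 35 years.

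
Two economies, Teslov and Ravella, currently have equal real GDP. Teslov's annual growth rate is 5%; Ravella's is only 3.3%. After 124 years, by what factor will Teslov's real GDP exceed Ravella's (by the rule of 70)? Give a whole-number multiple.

≈ 8 times

Rate gap = 5% − 3.3% = 1.7 points.
The ratio doubles every 70/1.7 ≈ 41.18 years.
124/41.18 ≈ 3.01 doublings → ratio ≈ 2^3.01 ≈ 8.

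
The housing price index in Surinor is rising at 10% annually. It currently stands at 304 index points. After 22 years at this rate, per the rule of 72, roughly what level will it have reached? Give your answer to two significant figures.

Doubling time ≈ 72/10 = 7.20 years.
22 years is 22/7.20 ≈ 3.06 doublings, a factor of 2^3.06 ≈ 8.34.
304 × 8.34 ≈ 2500 index points.

about 2500 index points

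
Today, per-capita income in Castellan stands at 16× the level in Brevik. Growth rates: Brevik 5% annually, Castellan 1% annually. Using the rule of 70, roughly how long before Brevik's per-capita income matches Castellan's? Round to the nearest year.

The growth-rate gap is 5% − 1% = 4 percentage points.
So the ratio between them halves every 70/4 ≈ 17.50 years.
A 16× gap closes after 4 halvings: 4 × 17.50 ≈ 70 years.

about 70 years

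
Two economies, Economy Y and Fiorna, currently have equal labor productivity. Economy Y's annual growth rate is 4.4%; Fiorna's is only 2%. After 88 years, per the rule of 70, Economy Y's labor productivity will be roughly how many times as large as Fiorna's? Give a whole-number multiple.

Economy Y pulls ahead at 2.4 pp per year, so the ratio doubles every 70/2.4 ≈ 29.17 years.
In 88 years that's 3.02 doublings: 2^3.02 ≈ 8.

8 times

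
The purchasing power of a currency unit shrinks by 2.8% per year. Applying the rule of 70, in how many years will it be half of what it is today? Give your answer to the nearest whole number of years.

Falling at 2.8%, it halves about every 70/2.8 = 25.00 years.

approximately 25 years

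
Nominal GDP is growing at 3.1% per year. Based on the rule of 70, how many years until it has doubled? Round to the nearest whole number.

At 3.1%, doubling takes about 70/3.1 = 22.58 years.

approximately 23 years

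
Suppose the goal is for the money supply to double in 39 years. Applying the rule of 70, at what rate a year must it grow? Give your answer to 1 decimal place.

70 / 39 ≈ 1.79, so about 1.8% a year.

around 1.8% a year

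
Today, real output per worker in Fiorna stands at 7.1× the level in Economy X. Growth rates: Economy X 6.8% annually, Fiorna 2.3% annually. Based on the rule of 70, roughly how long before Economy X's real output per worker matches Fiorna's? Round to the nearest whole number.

What matters is the difference: 4.5 pp.
Rule of 70 on the gap: the ratio halves every 70/4.5 ≈ 15.56 years.
A 7.1× gap takes log₂(7.1) ≈ 2.83 halvings to close: 2.83 × 15.56 ≈ 44 years.

about 44 years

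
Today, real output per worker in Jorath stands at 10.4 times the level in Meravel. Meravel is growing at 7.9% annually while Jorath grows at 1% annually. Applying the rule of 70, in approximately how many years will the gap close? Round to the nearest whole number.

roughly 34 years

The growth-rate gap is 7.9% − 1% = 6.9 percentage points.
So the ratio between them halves every 70/6.9 ≈ 10.14 years.
A 10.4 times gap takes log₂(10.4) ≈ 3.38 halvings to close: 3.38 × 10.14 ≈ 34 years.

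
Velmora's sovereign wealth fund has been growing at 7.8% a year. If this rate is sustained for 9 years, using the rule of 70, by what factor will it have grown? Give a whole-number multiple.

roughly 2 times

At 7.8% one doubling takes ≈ 8.97 years; 9 years is 1 of them, so ×2.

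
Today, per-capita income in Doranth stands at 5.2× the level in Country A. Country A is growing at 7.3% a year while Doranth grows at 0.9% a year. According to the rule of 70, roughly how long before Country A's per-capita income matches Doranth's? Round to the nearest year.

about 26 years

Country A gains on Doranth at 7.3% − 0.9% = 6.4 points a year.
At that relative rate the gap halves every 70/6.4 ≈ 10.94 years.
A 5.2× gap takes log₂(5.2) ≈ 2.38 halvings to close: 2.38 × 10.94 ≈ 26 years.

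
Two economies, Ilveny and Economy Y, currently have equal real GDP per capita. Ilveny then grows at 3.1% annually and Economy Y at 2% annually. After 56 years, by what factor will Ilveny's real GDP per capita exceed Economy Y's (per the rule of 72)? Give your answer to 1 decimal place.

Only the 1.1-point difference matters.
72/1.1 ≈ 65.45 years per doubling of the ratio; 56 years gives 0.86 doublings, so ≈ 1.8×.

around 1.8 times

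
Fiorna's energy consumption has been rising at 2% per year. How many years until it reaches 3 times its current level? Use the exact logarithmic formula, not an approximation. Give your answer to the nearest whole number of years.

t = ln(3) / ln(1 + 0.02) = 1.0986 / 0.019803 ≈ 55.48.
≈ 55 years.

55 years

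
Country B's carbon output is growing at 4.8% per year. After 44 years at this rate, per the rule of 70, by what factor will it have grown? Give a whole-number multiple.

about 8 times

70/4.8 ≈ 14.58 years per doubling.
44 years fits 3 doublings: 2^3 = 8.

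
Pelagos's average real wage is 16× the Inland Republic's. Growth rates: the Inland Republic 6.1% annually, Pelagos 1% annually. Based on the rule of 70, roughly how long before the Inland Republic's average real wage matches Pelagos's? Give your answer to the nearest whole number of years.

the Inland Republic gains on Pelagos at 6.1% − 1% = 5.1 points a year.
At that relative rate the gap halves every 70/5.1 ≈ 13.73 years.
A 16× gap closes after 4 halvings: 4 × 13.73 ≈ 55 years.

55 years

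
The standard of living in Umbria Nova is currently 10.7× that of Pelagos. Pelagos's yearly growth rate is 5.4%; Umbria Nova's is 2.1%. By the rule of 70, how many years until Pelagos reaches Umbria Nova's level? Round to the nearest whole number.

approximately 73 years

The growth-rate gap is 5.4% − 2.1% = 3.3 percentage points.
So the ratio between them halves every 70/3.3 ≈ 21.21 years.
A 10.7× gap takes log₂(10.7) ≈ 3.42 halvings to close: 3.42 × 21.21 ≈ 73 years.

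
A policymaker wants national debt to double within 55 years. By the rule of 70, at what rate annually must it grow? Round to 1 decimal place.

70 / 55 ≈ 1.27, so about 1.3% annually.

approximately 1.3%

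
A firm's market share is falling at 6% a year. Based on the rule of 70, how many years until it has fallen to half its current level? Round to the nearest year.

Halving time ≈ 70 / 6 = 11.67 → 12 years.

about 12 years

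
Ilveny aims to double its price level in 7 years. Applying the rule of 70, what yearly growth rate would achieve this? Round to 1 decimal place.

70 / 7 ≈ 10.00, so about 10.0% per year.

10.0%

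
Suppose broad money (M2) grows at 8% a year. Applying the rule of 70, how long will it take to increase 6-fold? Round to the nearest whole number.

Doubling time ≈ 70/8 = 8.75 years.
6× is log₂ 6 ≈ 2.58 doublings, so ≈ 2.58 × 8.75 = 23 years.

around 23 years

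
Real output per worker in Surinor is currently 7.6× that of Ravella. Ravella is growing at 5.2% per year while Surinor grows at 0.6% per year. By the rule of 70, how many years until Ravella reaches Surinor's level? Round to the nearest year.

The growth-rate gap is 5.2% − 0.6% = 4.6 percentage points.
So the ratio between them halves every 70/4.6 ≈ 15.22 years.
A 7.6× gap takes log₂(7.6) ≈ 2.93 halvings to close: 2.93 × 15.22 ≈ 45 years.

about 45 years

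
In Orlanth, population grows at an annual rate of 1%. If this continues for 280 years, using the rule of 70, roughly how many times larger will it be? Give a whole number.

At 1% one doubling takes ≈ 70.00 years; 280 years is 4 of them, so ×16.

16 times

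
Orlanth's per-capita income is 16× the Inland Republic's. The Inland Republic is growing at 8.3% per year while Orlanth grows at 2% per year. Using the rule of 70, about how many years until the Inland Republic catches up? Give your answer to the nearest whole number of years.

≈ 44 years

the Inland Republic gains on Orlanth at 8.3% − 2% = 6.3 points a year.
At that relative rate the gap halves every 70/6.3 ≈ 11.11 years.
A 16× gap closes after 4 halvings: 4 × 11.11 ≈ 44 years.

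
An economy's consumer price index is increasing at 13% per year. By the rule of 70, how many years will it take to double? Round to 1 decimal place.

70/13 ≈ 5.38, so it doubles roughly every 5.4 years.

about 5.4 years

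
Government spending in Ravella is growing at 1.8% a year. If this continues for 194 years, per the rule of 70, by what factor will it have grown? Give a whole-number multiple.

70/1.8 ≈ 38.89 years per doubling.
194 years fits 5 doublings: 2^5 = 32.

roughly 32 times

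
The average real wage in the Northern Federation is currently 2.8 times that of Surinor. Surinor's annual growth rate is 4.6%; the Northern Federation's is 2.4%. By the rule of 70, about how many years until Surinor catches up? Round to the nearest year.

The growth-rate gap is 4.6% − 2.4% = 2.2 percentage points.
So the ratio between them halves every 70/2.2 ≈ 31.82 years.
A 2.8 times gap takes log₂(2.8) ≈ 1.49 halvings to close: 1.49 × 31.82 ≈ 47 years.

approximately 47 years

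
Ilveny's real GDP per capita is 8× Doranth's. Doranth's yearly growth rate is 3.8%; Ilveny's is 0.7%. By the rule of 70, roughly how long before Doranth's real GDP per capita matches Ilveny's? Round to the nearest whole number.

The growth-rate gap is 3.8% − 0.7% = 3.1 percentage points.
So the ratio between them halves every 70/3.1 ≈ 22.58 years.
An 8× gap closes after 3 halvings: 3 × 22.58 ≈ 68 years.

≈ 68 years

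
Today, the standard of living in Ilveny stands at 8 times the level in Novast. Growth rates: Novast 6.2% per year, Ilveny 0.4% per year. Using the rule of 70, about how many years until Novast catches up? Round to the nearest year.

The growth-rate gap is 6.2% − 0.4% = 5.8 percentage points.
So the ratio between them halves every 70/5.8 ≈ 12.07 years.
An 8 times gap closes after 3 halvings: 3 × 12.07 ≈ 36 years.

36 years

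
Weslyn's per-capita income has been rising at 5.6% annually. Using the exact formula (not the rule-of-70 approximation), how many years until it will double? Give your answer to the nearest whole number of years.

13 years

t = ln(2) / ln(1 + 0.056) = 0.6931 / 0.054488 ≈ 12.72.
≈ 13 years.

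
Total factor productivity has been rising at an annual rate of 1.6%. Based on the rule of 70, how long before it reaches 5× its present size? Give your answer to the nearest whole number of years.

At 1.6% it doubles every 70/1.6 ≈ 43.75 years.
5× is log₂ 5 ≈ 2.32 doublings, so ≈ 2.32 × 43.75 = 102 years.

102 years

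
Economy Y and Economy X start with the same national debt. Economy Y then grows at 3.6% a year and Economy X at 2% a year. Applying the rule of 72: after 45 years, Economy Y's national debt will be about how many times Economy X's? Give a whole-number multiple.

≈ 2 times

Only the 1.6-point difference matters.
72/1.6 ≈ 45.00 years per doubling of the ratio; 45 years gives 1.00 doublings, so ≈ 2×.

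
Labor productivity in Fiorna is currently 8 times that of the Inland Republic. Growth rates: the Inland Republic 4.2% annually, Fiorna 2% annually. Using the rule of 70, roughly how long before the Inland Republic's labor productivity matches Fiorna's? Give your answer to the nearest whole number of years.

about 95 years

the Inland Republic gains on Fiorna at 4.2% − 2% = 2.2 points a year.
At that relative rate the gap halves every 70/2.2 ≈ 31.82 years.
An 8 times gap closes after 3 halvings: 3 × 31.82 ≈ 95 years.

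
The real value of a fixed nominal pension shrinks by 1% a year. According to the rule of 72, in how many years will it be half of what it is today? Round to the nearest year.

Falling at 1%, it halves about every 72/1 = 72.00 years.

around 72 years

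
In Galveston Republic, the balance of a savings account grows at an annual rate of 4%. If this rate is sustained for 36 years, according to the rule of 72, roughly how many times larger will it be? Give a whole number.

Doubling time ≈ 72/4 = 18.00 years.
36/18.00 ≈ 2 doublings, so about 2^2 = 4×.

about 4 times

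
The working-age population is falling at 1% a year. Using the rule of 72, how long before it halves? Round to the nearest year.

about 72 years

Falling at 1%, it halves about every 72/1 = 72.00 years.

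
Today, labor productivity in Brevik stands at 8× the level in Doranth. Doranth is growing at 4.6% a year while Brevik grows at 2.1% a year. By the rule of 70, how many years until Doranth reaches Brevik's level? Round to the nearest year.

Doranth gains on Brevik at 4.6% − 2.1% = 2.5 points a year.
At that relative rate the gap halves every 70/2.5 ≈ 28.00 years.
An 8× gap closes after 3 halvings: 3 × 28.00 ≈ 84 years.

roughly 84 years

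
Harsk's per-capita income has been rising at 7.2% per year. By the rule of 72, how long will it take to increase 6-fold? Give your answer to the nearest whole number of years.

approximately 26 years

At 7.2% it doubles every 72/7.2 ≈ 10.00 years.
Reaching 6× takes log₂(6) ≈ 2.58 doublings.
2.58 × 10.00 ≈ 26 years.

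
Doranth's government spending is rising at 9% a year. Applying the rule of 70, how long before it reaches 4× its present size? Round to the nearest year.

about 16 years

Doubling time ≈ 70/9 = 7.78 years.
Getting to 4× needs 2 doublings: 2 × 7.78 ≈ 16 years.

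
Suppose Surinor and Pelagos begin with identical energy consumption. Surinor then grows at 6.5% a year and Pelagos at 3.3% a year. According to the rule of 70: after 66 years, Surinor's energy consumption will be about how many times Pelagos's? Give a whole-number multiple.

Only the 3.2-point difference matters.
70/3.2 ≈ 21.88 years per doubling of the ratio; 66 years gives 3.02 doublings, so ≈ 8×.

around 8 times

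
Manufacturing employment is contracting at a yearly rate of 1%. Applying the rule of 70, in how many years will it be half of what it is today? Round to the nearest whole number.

The rule works in reverse for decay: 70/1 ≈ 70.00 years to halve.

70 years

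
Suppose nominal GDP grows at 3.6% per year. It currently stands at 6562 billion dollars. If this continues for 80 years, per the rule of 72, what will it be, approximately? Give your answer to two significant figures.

100000 billion dollars

Doubling time ≈ 72/3.6 = 20.00 years.
80 years is 80/20.00 ≈ 4.00 doublings, a factor of 2^4.00 ≈ 16.00.
6562 × 16.00 ≈ 100000 billion dollars.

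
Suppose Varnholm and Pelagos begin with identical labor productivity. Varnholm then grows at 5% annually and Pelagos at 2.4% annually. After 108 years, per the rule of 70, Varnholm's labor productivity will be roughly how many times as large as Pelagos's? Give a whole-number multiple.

16 times

Rate gap = 5% − 2.4% = 2.6 points.
The ratio doubles every 70/2.6 ≈ 26.92 years.
108/26.92 ≈ 4.01 doublings → ratio ≈ 2^4.01 ≈ 16.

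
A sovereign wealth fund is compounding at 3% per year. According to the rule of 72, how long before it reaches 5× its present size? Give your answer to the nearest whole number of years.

≈ 56 years

One doubling takes 72/3 = 24.00 years.
5× is log₂ 5 ≈ 2.32 doublings, so ≈ 2.32 × 24.00 = 56 years.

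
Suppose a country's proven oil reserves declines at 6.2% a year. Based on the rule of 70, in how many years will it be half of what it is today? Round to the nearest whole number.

approximately 11 years

Halving time ≈ 70 / 6.2 = 11.29 → 11 years.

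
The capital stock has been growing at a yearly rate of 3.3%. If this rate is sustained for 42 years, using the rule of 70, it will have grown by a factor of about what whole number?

70/3.3 ≈ 21.21 years per doubling.
42 years fits 2 doublings: 2^2 = 4.

around 4 times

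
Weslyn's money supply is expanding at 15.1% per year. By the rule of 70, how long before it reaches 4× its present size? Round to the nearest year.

At 15.1% it doubles every 70/15.1 ≈ 4.64 years.
4× is 2 doublings, so 2 × 4.64 ≈ 9 years.

approximately 9 years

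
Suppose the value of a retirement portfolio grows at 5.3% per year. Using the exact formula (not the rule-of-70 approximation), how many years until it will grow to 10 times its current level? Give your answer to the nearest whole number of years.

t = ln(10) / ln(1 + 0.053) = 2.3026 / 0.051643 ≈ 44.59.
≈ 45 years.

45 years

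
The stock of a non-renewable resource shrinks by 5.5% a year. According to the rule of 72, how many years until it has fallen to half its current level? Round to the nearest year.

Halving time ≈ 72 / 5.5 = 13.09 → 13 years.

about 13 years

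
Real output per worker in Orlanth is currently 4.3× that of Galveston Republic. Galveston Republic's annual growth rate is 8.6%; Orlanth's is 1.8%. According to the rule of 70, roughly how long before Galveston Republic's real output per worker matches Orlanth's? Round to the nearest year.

Galveston Republic gains on Orlanth at 8.6% − 1.8% = 6.8 points a year.
At that relative rate the gap halves every 70/6.8 ≈ 10.29 years.
A 4.3× gap takes log₂(4.3) ≈ 2.10 halvings to close: 2.10 × 10.29 ≈ 22 years.

about 22 years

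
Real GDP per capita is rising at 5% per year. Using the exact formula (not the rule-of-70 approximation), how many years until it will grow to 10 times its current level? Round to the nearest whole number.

47 years

t = ln(10) / ln(1 + 0.05) = 2.3026 / 0.048790 ≈ 47.19.
≈ 47 years.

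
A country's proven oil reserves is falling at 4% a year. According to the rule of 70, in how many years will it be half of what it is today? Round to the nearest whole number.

roughly 18 years

The rule works in reverse for decay: 70/4 ≈ 17.50 years to halve.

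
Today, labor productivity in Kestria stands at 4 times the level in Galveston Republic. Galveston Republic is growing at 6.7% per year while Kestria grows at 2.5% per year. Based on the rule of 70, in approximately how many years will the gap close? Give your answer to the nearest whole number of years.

What matters is the difference: 4.2 pp.
Rule of 70 on the gap: the ratio halves every 70/4.2 ≈ 16.67 years.
A 4 times gap closes after 2 halvings: 2 × 16.67 ≈ 33 years.

around 33 years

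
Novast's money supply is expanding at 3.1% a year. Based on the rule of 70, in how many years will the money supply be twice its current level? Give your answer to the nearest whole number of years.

≈ 23 years

At 3.1%, doubling takes about 70/3.1 = 22.58 years.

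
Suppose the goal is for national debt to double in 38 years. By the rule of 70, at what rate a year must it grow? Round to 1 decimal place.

70 / 38 ≈ 1.84, so about 1.8% a year.

about 1.8%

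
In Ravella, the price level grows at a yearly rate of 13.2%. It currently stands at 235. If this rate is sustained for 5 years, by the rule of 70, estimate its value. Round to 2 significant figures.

Doubling time ≈ 70/13.2 = 5.30 years.
5 years is 5/5.30 ≈ 0.94 doublings, a factor of 2^0.94 ≈ 1.92.
235 × 1.92 ≈ 450.

450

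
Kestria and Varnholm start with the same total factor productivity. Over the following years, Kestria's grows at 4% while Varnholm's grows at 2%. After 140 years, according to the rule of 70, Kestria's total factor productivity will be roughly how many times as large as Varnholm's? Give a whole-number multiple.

Rate gap = 4% − 2% = 2 points.
The ratio doubles every 70/2 ≈ 35.00 years.
140/35.00 ≈ 4.00 doublings → ratio ≈ 2^4.00 ≈ 16.

roughly 16 times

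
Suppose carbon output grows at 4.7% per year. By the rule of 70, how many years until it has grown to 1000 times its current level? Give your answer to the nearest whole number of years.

roughly 148 years

At 4.7% it doubles every 70/4.7 ≈ 14.89 years.
1000× is log₂ 1000 ≈ 9.97 doublings, so ≈ 9.97 × 14.89 = 148 years.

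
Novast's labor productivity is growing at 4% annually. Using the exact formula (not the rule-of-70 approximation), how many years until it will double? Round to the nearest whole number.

18 years

t = ln(2) / ln(1 + 0.04) = 0.6931 / 0.039221 ≈ 17.67.
≈ 18 years.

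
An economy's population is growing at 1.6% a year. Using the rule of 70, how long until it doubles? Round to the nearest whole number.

≈ 44 years

70/1.6 ≈ 43.75, so it doubles roughly every 44 years.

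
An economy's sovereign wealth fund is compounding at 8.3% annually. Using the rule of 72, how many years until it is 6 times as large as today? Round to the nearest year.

One doubling takes 72/8.3 = 8.67 years.
Reaching 6× takes log₂(6) ≈ 2.58 doublings.
2.58 × 8.67 ≈ 22 years.

around 22 years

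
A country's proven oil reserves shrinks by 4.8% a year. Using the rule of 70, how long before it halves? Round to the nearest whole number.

about 15 years

Halving time ≈ 70 / 4.8 = 14.58 → 15 years.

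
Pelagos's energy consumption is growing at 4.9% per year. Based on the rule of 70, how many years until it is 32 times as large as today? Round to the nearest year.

≈ 71 years

One doubling takes 70/4.9 = 14.29 years.
Getting to 32× needs 5 doublings: 5 × 14.29 ≈ 71 years.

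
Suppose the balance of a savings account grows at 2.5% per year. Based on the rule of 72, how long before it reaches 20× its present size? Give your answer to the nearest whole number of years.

roughly 124 years

At 2.5% it doubles every 72/2.5 ≈ 28.80 years.
20× is log₂ 20 ≈ 4.32 doublings, so ≈ 4.32 × 28.80 = 124 years.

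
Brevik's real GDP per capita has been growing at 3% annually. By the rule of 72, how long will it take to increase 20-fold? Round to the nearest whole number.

approximately 104 years

At 3% it doubles every 72/3 ≈ 24.00 years.
Reaching 20× takes log₂(20) ≈ 4.32 doublings.
4.32 × 24.00 ≈ 104 years.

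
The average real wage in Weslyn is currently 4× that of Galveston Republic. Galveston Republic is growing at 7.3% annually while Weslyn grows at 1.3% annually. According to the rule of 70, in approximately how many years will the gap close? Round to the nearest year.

≈ 23 years

What matters is the difference: 6 pp.
Rule of 70 on the gap: the ratio halves every 70/6 ≈ 11.67 years.
A 4× gap closes after 2 halvings: 2 × 11.67 ≈ 23 years.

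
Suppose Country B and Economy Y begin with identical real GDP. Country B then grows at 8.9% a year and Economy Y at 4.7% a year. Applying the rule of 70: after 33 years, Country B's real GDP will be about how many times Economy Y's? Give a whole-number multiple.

Only the 4.2-point difference matters.
70/4.2 ≈ 16.67 years per doubling of the ratio; 33 years gives 1.98 doublings, so ≈ 4×.

about 4 times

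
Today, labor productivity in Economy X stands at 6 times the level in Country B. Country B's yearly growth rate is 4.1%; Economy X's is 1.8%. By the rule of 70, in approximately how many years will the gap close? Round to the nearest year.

around 79 years

The growth-rate gap is 4.1% − 1.8% = 2.3 percentage points.
So the ratio between them halves every 70/2.3 ≈ 30.43 years.
A 6 times gap takes log₂(6) ≈ 2.58 halvings to close: 2.58 × 30.43 ≈ 79 years.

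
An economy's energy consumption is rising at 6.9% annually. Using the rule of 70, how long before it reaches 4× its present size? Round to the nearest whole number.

about 20 years

Doubling time ≈ 70/6.9 = 10.14 years.
4× is 2 doublings, so 2 × 10.14 ≈ 20 years.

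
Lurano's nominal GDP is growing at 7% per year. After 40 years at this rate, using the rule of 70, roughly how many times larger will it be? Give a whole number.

70/7 ≈ 10.00 years per doubling.
40 years fits 4 doublings: 2^4 = 16.

about 16 times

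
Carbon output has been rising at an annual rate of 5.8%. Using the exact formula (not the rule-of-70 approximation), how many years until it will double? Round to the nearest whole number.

t = ln(2) / ln(1 + 0.058) = 0.6931 / 0.056380 ≈ 12.29.
≈ 12 years.

12 years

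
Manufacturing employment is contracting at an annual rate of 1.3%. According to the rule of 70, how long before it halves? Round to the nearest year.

The rule works in reverse for decay: 70/1.3 ≈ 53.85 years to halve.

about 54 years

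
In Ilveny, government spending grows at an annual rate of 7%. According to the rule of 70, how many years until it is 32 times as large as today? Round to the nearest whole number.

≈ 50 years

One doubling takes 70/7 = 10.00 years.
Getting to 32× needs 5 doublings: 5 × 10.00 ≈ 50 years.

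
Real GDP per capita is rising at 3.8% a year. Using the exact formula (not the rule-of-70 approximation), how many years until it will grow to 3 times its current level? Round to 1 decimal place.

t = ln(3) / ln(1 + 0.038) = 1.0986 / 0.037296 ≈ 29.46.

29.5 years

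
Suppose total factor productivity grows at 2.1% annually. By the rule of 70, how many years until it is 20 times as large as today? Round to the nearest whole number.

One doubling takes 70/2.1 = 33.33 years.
Reaching 20× takes log₂(20) ≈ 4.32 doublings.
4.32 × 33.33 ≈ 144 years.

roughly 144 years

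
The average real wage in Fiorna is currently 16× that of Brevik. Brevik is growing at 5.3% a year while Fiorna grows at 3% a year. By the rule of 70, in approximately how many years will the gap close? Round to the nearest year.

Brevik gains on Fiorna at 5.3% − 3% = 2.3 points a year.
At that relative rate the gap halves every 70/2.3 ≈ 30.43 years.
A 16× gap closes after 4 halvings: 4 × 30.43 ≈ 122 years.

around 122 years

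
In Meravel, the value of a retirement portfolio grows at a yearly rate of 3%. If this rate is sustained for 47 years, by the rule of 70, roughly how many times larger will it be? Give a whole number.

4 times

70/3 ≈ 23.33 years per doubling.
47 years fits 2 doublings: 2^2 = 4.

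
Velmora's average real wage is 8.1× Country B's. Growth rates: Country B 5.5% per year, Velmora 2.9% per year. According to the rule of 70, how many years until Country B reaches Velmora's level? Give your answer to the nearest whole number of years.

What matters is the difference: 2.6 pp.
Rule of 70 on the gap: the ratio halves every 70/2.6 ≈ 26.92 years.
An 8.1× gap takes log₂(8.1) ≈ 3.02 halvings to close: 3.02 × 26.92 ≈ 81 years.

about 81 years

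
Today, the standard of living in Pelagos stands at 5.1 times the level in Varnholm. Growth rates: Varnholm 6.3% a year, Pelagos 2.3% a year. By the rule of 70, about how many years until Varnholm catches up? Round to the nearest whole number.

The growth-rate gap is 6.3% − 2.3% = 4 percentage points.
So the ratio between them halves every 70/4 ≈ 17.50 years.
A 5.1 times gap takes log₂(5.1) ≈ 2.35 halvings to close: 2.35 × 17.50 ≈ 41 years.

roughly 41 years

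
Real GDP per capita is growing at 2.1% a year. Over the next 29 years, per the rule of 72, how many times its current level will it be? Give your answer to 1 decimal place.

about 1.8 times

Doubling time ≈ 72/2.1 = 34.29 years.
29 years / 34.29 ≈ 0.85 doublings → factor 2^0.85 ≈ 1.8.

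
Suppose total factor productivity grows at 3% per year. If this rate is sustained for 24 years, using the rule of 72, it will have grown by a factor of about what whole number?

At 3% one doubling takes ≈ 24.00 years; 24 years is 1 of them, so ×2.

roughly 2 times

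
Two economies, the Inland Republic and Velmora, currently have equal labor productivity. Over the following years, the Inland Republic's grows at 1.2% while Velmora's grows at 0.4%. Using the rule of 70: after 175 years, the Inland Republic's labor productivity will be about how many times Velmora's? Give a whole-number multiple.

around 4 times

Only the 0.8-point difference matters.
70/0.8 ≈ 87.50 years per doubling of the ratio; 175 years gives 2.00 doublings, so ≈ 4×.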